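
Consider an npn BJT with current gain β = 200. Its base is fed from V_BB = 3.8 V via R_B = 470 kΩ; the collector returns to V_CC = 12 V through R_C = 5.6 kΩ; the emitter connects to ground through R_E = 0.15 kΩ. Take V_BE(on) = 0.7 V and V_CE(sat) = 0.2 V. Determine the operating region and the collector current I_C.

active; I_C ≈ 1.2 mA

Assume active. Base-emitter loop: I_B = (V_BB − V_BE)/(R_B + (β+1)R_E) = (3.8 − 0.7)/(470 + 201×0.15) = 0.0062 mA.
I_C = β·I_B = 200×0.0062 = 1.24 mA.
V_CE = V_CC − I_C·R_C − I_E·R_E = 12 − 1.24×5.6 − 1.25×0.15 = 4.87 V > V_CE(sat), so the active-region assumption holds.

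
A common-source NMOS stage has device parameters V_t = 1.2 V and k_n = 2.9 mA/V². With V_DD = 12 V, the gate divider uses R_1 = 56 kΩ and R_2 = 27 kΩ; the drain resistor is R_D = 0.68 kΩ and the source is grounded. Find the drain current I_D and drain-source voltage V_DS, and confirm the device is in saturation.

I_D ≈ 11 mA, V_DS ≈ 4.8 V

V_G = V_DD·R_2/(R_1+R_2) = 12×27/83 = 3.9 V. With the source grounded, V_GS = V_G = 3.9 V.
Assume saturation: I_D = (k_n/2)(V_GS − V_t)² = (2.9/2)×(3.9 − 1.2)² = 1.45×2.7² = 10.6 mA.
V_DS = V_DD − I_D·R_D = 12 − 10.6×0.68 = 4.79 V.
Saturation requires V_DS ≥ V_GS − V_t = 2.7 V; 4.79 ≥ 2.7 ✓.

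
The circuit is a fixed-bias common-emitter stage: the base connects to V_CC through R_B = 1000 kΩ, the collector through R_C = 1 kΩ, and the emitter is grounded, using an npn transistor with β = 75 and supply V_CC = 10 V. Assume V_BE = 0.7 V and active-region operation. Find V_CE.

Base loop: V_CC = I_B·R_B + V_BE, so I_B = (10 − 0.7)/1000 kΩ = 0.0093 mA.
In the active region I_C = β·I_B = 75 × 0.0093 = 0.698 mA.
Collector loop: V_CE = V_CC − I_C·R_C = 10 − 0.698×1 = 9.3 V.
Since V_CE = 9.3 V > V_CE(sat) ≈ 0.2 V, the transistor is in the active region as assumed.

V_CE ≈ 9.3 V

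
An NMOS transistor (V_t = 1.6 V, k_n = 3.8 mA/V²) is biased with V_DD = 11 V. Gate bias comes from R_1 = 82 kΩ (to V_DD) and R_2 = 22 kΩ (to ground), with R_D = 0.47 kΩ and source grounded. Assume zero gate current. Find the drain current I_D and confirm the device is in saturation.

V_G = V_DD·R_2/(R_1+R_2) = 11×22/104 = 2.33 V. With the source grounded, V_GS = V_G = 2.33 V.
Assume saturation: I_D = (k_n/2)(V_GS − V_t)² = (3.8/2)×(2.33 − 1.6)² = 1.9×0.727² = 1 mA.
V_DS = V_DD − I_D·R_D = 11 − 1×0.47 = 10.5 V.
Saturation requires V_DS ≥ V_GS − V_t = 0.727 V; 10.5 ≥ 0.727 ✓.

I_D ≈ 1 mA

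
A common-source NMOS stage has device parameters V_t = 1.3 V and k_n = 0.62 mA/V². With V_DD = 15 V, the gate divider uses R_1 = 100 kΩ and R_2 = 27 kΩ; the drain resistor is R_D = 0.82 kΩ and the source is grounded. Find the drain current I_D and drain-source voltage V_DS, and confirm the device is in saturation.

I_D ≈ 1.1 mA, V_DS ≈ 14 V

V_G = V_DD·R_2/(R_1+R_2) = 15×27/127 = 3.19 V. With the source grounded, V_GS = V_G = 3.19 V.
Assume saturation: I_D = (k_n/2)(V_GS − V_t)² = (0.62/2)×(3.19 − 1.3)² = 0.31×1.89² = 1.11 mA.
V_DS = V_DD − I_D·R_D = 15 − 1.11×0.82 = 14.1 V.
Saturation requires V_DS ≥ V_GS − V_t = 1.89 V; 14.1 ≥ 1.89 ✓.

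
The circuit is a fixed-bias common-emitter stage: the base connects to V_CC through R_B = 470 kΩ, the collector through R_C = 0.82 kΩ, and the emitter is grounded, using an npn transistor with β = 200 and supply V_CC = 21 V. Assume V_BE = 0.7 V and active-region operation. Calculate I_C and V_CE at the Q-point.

Base loop: V_CC = I_B·R_B + V_BE, so I_B = (21 − 0.7)/470 kΩ = 0.0432 mA.
In the active region I_C = β·I_B = 200 × 0.0432 = 8.64 mA.
Collector loop: V_CE = V_CC − I_C·R_C = 21 − 8.64×0.82 = 13.9 V.
Since V_CE = 13.9 V > V_CE(sat) ≈ 0.2 V, the transistor is in the active region as assumed.

I_C ≈ 8.6 mA, V_CE ≈ 14 V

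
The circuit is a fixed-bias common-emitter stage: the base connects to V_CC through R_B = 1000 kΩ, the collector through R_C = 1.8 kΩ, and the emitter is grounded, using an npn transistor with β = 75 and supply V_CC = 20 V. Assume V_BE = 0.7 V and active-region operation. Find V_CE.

Base loop: V_CC = I_B·R_B + V_BE, so I_B = (20 − 0.7)/1000 kΩ = 0.0193 mA.
In the active region I_C = β·I_B = 75 × 0.0193 = 1.45 mA.
Collector loop: V_CE = V_CC − I_C·R_C = 20 − 1.45×1.8 = 17.4 V.
Since V_CE = 17.4 V > V_CE(sat) ≈ 0.2 V, the transistor is in the active region as assumed.

V_CE ≈ 17 V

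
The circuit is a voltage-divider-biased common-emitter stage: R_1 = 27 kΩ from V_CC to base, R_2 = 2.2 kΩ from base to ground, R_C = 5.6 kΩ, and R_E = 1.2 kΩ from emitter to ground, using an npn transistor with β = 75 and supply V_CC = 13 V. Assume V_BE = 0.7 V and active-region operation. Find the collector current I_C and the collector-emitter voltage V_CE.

Thevenize the base divider: V_Th = V_CC·R_2/(R_1+R_2) = 13×2.2/29.2 = 0.979 V, R_Th = R_1‖R_2 = 2.03 kΩ.
Base-emitter loop: V_Th = I_B·R_Th + V_BE + (β+1)I_B·R_E, so I_B = (0.979 − 0.7) / (2.03 + 76×1.2) = 0.003 mA.
I_C = β·I_B = 75×0.003 = 0.225 mA, and I_E = (β+1)I_B = 0.228 mA.
V_CE = V_CC − I_C·R_C − I_E·R_E = 13 − 0.225×5.6 − 0.228×1.2 = 11.5 V.
V_CE = 11.5 V > 0.2 V confirms active-region operation.

I_C ≈ 0.22 mA, V_CE ≈ 11 V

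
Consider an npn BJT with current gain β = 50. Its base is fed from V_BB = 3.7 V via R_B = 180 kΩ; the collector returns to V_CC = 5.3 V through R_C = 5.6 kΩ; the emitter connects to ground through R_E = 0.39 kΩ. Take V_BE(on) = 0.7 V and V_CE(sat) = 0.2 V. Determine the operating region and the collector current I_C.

active; I_C ≈ 0.75 mA

Assume active. Base-emitter loop: I_B = (V_BB − V_BE)/(R_B + (β+1)R_E) = (3.7 − 0.7)/(180 + 51×0.39) = 0.015 mA.
I_C = β·I_B = 50×0.015 = 0.75 mA.
V_CE = V_CC − I_C·R_C − I_E·R_E = 5.3 − 0.75×5.6 − 0.765×0.39 = 0.799 V > V_CE(sat), so the active-region assumption holds.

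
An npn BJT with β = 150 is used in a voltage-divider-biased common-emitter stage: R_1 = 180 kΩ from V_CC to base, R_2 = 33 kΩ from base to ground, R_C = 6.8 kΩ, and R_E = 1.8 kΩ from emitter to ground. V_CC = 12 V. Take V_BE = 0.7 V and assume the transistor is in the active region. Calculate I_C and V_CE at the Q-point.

I_C ≈ 0.58 mA, V_CE ≈ 7 V

Thevenize the base divider: V_Th = V_CC·R_2/(R_1+R_2) = 12×33/213 = 1.86 V, R_Th = R_1‖R_2 = 27.9 kΩ.
Base-emitter loop: V_Th = I_B·R_Th + V_BE + (β+1)I_B·R_E, so I_B = (1.86 − 0.7) / (27.9 + 151×1.8) = 0.00387 mA.
I_C = β·I_B = 150×0.00387 = 0.58 mA, and I_E = (β+1)I_B = 0.584 mA.
V_CE = V_CC − I_C·R_C − I_E·R_E = 12 − 0.58×6.8 − 0.584×1.8 = 7 V.
V_CE = 7 V > 0.2 V confirms active-region operation.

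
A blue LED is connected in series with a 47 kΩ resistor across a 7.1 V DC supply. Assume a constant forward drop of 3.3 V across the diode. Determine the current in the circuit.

I ≈ 0.081 mA

KVL around the loop: 7.1 = V_D + I·R = 3.3 + I × 47 kΩ.
So I = (7.1 − 3.3) / 47 kΩ = 3.8 / 47 = 0.0809 mA.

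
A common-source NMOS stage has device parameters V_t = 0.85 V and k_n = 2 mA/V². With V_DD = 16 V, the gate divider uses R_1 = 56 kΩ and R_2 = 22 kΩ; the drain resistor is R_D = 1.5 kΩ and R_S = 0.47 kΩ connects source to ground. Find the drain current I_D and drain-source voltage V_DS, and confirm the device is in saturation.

I_D ≈ 3.7 mA, V_DS ≈ 8.7 V

V_G = V_DD·R_2/(R_1+R_2) = 16×22/78 = 4.51 V.
Assume saturation: I_D = (k_n/2)(V_GS − V_t)² with V_GS = V_G − I_D·R_S = 4.51 − 0.47·I_D.
Substituting gives 0.221·I_D² − 4.44·I_D + 13.4 = 0, with roots I_D = 3.7 or 16.4 mA.
The root I_D = 16.4 mA gives V_GS = -3.2 V ≤ V_t, so take I_D = 3.7 mA.
Then V_GS = 2.77 V and V_DS = V_DD − I_D(R_D+R_S) = 16 − 3.7×1.97 = 8.71 V.
Saturation requires V_DS ≥ V_GS − V_t = 1.92 V; 8.71 ≥ 1.92 ✓.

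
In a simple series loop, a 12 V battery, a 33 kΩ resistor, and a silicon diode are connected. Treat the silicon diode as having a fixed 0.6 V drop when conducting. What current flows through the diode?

KVL around the loop: 12 = V_D + I·R = 0.6 + I × 33 kΩ.
So I = (12 − 0.6) / 33 kΩ = 11.4 / 33 = 0.345 mA.

I ≈ 0.35 mA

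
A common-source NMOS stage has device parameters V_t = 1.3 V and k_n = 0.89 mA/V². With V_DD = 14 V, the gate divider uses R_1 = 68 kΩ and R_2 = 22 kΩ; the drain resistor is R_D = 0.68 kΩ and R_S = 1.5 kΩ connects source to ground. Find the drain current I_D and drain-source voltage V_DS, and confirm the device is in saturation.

I_D ≈ 0.62 mA, V_DS ≈ 13 V

V_G = V_DD·R_2/(R_1+R_2) = 14×22/90 = 3.42 V.
Assume saturation: I_D = (k_n/2)(V_GS − V_t)² with V_GS = V_G − I_D·R_S = 3.42 − 1.5·I_D.
Substituting gives 1·I_D² − 3.83·I_D + 2 = 0, with roots I_D = 0.625 or 3.2 mA.
The root I_D = 3.2 mA gives V_GS = -1.38 V ≤ V_t, so take I_D = 0.625 mA.
Then V_GS = 2.48 V and V_DS = V_DD − I_D(R_D+R_S) = 14 − 0.625×2.18 = 12.6 V.
Saturation requires V_DS ≥ V_GS − V_t = 1.18 V; 12.6 ≥ 1.18 ✓.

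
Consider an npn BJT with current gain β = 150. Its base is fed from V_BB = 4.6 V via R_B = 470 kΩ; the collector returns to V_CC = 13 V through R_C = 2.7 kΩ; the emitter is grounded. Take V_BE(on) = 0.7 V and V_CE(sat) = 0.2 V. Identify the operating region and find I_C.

Assume active. Base-emitter loop: I_B = (V_BB − V_BE)/R_B = (4.6 − 0.7)/470 = 0.0083 mA.
I_C = β·I_B = 150×0.0083 = 1.24 mA.
V_CE = V_CC − I_C·R_C = 13 − 1.24×2.7 = 9.64 V > V_CE(sat), so the active-region assumption holds.

active; I_C ≈ 1.2 mA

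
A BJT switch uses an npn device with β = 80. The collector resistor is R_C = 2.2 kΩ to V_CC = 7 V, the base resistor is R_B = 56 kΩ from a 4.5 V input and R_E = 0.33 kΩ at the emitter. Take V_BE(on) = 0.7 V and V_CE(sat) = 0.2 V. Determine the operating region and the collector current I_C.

Assume active: I_B = (4.5 − 0.7)/(56 + 81×0.33) = 0.0459 mA, I_C = β·I_B = 3.67 mA.
Then V_CE = 7 − 3.67×2.2 − 3.72×0.33 = -2.31 V < 0.2 V — the active assumption fails.
Re-solve with V_CE = 0.2 V. KCL at the emitter: V_E/R_E = (V_BB−0.7−V_E)/R_B + (V_CC−0.2−V_E)/R_C, giving V_E = 0.902 V.
I_C = (V_CC − 0.2 − V_E)/R_C = (6.8 − 0.902)/2.2 = 2.68 mA.
Check: I_B = (3.8 − 0.902)/56 = 0.0518 mA, and β·I_B = 4.14 mA > I_C, confirming saturation.

saturation; I_C ≈ 2.7 mA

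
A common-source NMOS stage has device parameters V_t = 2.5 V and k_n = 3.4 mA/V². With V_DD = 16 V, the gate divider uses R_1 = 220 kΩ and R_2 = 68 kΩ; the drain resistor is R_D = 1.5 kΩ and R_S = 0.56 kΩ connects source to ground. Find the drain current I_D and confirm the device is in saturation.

I_D ≈ 0.95 mA

V_G = V_DD·R_2/(R_1+R_2) = 16×68/288 = 3.78 V.
Assume saturation: I_D = (k_n/2)(V_GS − V_t)² with V_GS = V_G − I_D·R_S = 3.78 − 0.56·I_D.
Substituting gives 0.533·I_D² − 3.43·I_D + 2.78 = 0, with roots I_D = 0.948 or 5.49 mA.
The root I_D = 5.49 mA gives V_GS = 0.703 V ≤ V_t, so take I_D = 0.948 mA.
Then V_GS = 3.25 V and V_DS = V_DD − I_D(R_D+R_S) = 16 − 0.948×2.06 = 14 V.
Saturation requires V_DS ≥ V_GS − V_t = 0.747 V; 14 ≥ 0.747 ✓.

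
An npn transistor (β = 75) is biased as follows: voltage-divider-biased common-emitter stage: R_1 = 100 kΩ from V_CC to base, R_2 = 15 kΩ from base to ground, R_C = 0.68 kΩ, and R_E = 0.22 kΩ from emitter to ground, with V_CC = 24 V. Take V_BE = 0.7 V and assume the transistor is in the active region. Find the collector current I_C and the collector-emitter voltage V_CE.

Thevenize the base divider: V_Th = V_CC·R_2/(R_1+R_2) = 24×15/115 = 3.13 V, R_Th = R_1‖R_2 = 13 kΩ.
Base-emitter loop: V_Th = I_B·R_Th + V_BE + (β+1)I_B·R_E, so I_B = (3.13 − 0.7) / (13 + 76×0.22) = 0.0817 mA.
I_C = β·I_B = 75×0.0817 = 6.12 mA, and I_E = (β+1)I_B = 6.21 mA.
V_CE = V_CC − I_C·R_C − I_E·R_E = 24 − 6.12×0.68 − 6.21×0.22 = 18.5 V.
V_CE = 18.5 V > 0.2 V confirms active-region operation.

I_C ≈ 6.1 mA, V_CE ≈ 18 V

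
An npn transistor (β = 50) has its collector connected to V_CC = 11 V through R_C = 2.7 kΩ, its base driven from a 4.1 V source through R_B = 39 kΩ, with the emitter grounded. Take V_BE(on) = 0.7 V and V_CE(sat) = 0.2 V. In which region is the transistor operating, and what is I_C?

Assume active: I_B = (4.1 − 0.7)/39 = 0.0872 mA, giving I_C = β·I_B = 4.36 mA.
But then V_CE = 11 − 4.36×2.7 = -0.769 V < V_CE(sat) = 0.2 V — impossible in the active region.
So the transistor is saturated. With V_CE = 0.2 V, I_C = (V_CC − 0.2)/R_C = 10.8/2.7 = 4 mA.
Check: β·I_B = 4.36 mA > I_C = 4 mA, confirming saturation.

saturation; I_C ≈ 4 mA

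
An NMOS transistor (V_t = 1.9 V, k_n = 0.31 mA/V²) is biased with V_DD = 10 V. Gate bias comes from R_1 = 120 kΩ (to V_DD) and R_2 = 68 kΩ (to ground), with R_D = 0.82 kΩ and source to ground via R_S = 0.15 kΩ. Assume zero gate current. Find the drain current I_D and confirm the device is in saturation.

V_G = V_DD·R_2/(R_1+R_2) = 10×68/188 = 3.62 V.
Assume saturation: I_D = (k_n/2)(V_GS − V_t)² with V_GS = V_G − I_D·R_S = 3.62 − 0.15·I_D.
Substituting gives 0.00349·I_D² − 1.08·I_D + 0.457 = 0, with roots I_D = 0.424 or 309 mA.
The root I_D = 309 mA gives V_GS = -42.8 V ≤ V_t, so take I_D = 0.424 mA.
Then V_GS = 3.55 V and V_DS = V_DD − I_D(R_D+R_S) = 10 − 0.424×0.97 = 9.59 V.
Saturation requires V_DS ≥ V_GS − V_t = 1.65 V; 9.59 ≥ 1.65 ✓.

I_D ≈ 0.42 mA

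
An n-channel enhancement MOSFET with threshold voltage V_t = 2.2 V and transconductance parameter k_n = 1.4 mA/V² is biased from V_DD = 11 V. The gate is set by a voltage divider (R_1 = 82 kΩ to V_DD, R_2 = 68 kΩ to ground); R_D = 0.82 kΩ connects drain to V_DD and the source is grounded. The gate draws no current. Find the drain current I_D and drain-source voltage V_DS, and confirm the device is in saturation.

V_G = V_DD·R_2/(R_1+R_2) = 11×68/150 = 4.99 V. With the source grounded, V_GS = V_G = 4.99 V.
Assume saturation: I_D = (k_n/2)(V_GS − V_t)² = (1.4/2)×(4.99 − 2.2)² = 0.7×2.79² = 5.44 mA.
V_DS = V_DD − I_D·R_D = 11 − 5.44×0.82 = 6.54 V.
Saturation requires V_DS ≥ V_GS − V_t = 2.79 V; 6.54 ≥ 2.79 ✓.

I_D ≈ 5.4 mA, V_DS ≈ 6.5 V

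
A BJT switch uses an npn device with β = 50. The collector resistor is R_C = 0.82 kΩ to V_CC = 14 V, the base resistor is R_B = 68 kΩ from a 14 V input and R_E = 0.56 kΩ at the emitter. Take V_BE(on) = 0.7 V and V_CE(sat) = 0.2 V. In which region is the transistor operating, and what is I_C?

Assume active. Base-emitter loop: I_B = (V_BB − V_BE)/(R_B + (β+1)R_E) = (14 − 0.7)/(68 + 51×0.56) = 0.138 mA.
I_C = β·I_B = 50×0.138 = 6.89 mA.
V_CE = V_CC − I_C·R_C − I_E·R_E = 14 − 6.89×0.82 − 7.02×0.56 = 4.42 V > V_CE(sat), so the active-region assumption holds.

active; I_C ≈ 6.9 mA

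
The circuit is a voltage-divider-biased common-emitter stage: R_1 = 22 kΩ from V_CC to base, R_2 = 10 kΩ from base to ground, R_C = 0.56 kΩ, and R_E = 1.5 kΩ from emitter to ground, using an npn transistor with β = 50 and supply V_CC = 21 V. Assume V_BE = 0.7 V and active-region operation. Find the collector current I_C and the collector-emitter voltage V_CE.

I_C ≈ 3.5 mA, V_CE ≈ 14 V

Thevenize the base divider: V_Th = V_CC·R_2/(R_1+R_2) = 21×10/32 = 6.56 V, R_Th = R_1‖R_2 = 6.88 kΩ.
Base-emitter loop: V_Th = I_B·R_Th + V_BE + (β+1)I_B·R_E, so I_B = (6.56 − 0.7) / (6.88 + 51×1.5) = 0.0703 mA.
I_C = β·I_B = 50×0.0703 = 3.52 mA, and I_E = (β+1)I_B = 3.59 mA.
V_CE = V_CC − I_C·R_C − I_E·R_E = 21 − 3.52×0.56 − 3.59×1.5 = 13.7 V.
V_CE = 13.7 V > 0.2 V confirms active-region operation.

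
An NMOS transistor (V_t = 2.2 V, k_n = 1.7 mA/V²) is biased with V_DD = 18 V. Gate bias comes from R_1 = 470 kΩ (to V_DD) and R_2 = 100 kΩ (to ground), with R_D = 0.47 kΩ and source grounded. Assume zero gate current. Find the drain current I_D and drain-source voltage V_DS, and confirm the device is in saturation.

V_G = V_DD·R_2/(R_1+R_2) = 18×100/570 = 3.16 V. With the source grounded, V_GS = V_G = 3.16 V.
Assume saturation: I_D = (k_n/2)(V_GS − V_t)² = (1.7/2)×(3.16 − 2.2)² = 0.85×0.958² = 0.78 mA.
V_DS = V_DD − I_D·R_D = 18 − 0.78×0.47 = 17.6 V.
Saturation requires V_DS ≥ V_GS − V_t = 0.958 V; 17.6 ≥ 0.958 ✓.

I_D ≈ 0.78 mA, V_DS ≈ 18 V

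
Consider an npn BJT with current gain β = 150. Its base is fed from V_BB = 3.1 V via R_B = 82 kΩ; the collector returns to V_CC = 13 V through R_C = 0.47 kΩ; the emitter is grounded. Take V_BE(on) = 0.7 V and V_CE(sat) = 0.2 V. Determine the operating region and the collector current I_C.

active; I_C ≈ 4.4 mA

Assume active. Base-emitter loop: I_B = (V_BB − V_BE)/R_B = (3.1 − 0.7)/82 = 0.0293 mA.
I_C = β·I_B = 150×0.0293 = 4.39 mA.
V_CE = V_CC − I_C·R_C = 13 − 4.39×0.47 = 10.9 V > V_CE(sat), so the active-region assumption holds.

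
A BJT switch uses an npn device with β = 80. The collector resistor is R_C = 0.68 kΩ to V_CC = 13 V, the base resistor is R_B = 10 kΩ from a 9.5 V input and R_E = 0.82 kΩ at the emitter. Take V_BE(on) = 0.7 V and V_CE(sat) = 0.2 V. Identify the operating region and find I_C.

saturation; I_C ≈ 8.4 mA

Assume active: I_B = (9.5 − 0.7)/(10 + 81×0.82) = 0.115 mA, I_C = β·I_B = 9.21 mA.
Then V_CE = 13 − 9.21×0.68 − 9.33×0.82 = -0.913 V < 0.2 V — the active assumption fails.
Re-solve with V_CE = 0.2 V. KCL at the emitter: V_E/R_E = (V_BB−0.7−V_E)/R_B + (V_CC−0.2−V_E)/R_C, giving V_E = 7.06 V.
I_C = (V_CC − 0.2 − V_E)/R_C = (12.8 − 7.06)/0.68 = 8.44 mA.
Check: I_B = (8.8 − 7.06)/10 = 0.174 mA, and β·I_B = 13.9 mA > I_C, confirming saturation.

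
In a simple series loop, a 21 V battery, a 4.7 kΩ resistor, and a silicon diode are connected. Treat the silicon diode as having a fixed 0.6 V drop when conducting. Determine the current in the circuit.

KVL around the loop: 21 = V_D + I·R = 0.6 + I × 4.7 kΩ.
So I = (21 − 0.6) / 4.7 kΩ = 20.4 / 4.7 = 4.34 mA.

I ≈ 4.3 mA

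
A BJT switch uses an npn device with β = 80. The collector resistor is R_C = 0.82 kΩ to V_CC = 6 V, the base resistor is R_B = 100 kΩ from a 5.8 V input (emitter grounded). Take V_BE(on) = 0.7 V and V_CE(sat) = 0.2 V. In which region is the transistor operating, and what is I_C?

Assume active. Base-emitter loop: I_B = (V_BB − V_BE)/R_B = (5.8 − 0.7)/100 = 0.051 mA.
I_C = β·I_B = 80×0.051 = 4.08 mA.
V_CE = V_CC − I_C·R_C = 6 − 4.08×0.82 = 2.65 V > V_CE(sat), so the active-region assumption holds.

active; I_C ≈ 4.1 mA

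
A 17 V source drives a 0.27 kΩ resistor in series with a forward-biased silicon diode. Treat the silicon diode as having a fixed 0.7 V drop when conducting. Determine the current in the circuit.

KVL around the loop: 17 = V_D + I·R = 0.7 + I × 0.27 kΩ.
So I = (17 − 0.7) / 0.27 kΩ = 16.3 / 0.27 = 60.4 mA.

I ≈ 60 mA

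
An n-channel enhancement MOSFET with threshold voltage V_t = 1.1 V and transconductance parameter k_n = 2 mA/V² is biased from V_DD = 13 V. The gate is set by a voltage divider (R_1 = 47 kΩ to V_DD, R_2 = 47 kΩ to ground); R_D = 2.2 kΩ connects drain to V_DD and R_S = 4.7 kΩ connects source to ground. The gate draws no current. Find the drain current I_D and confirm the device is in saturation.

V_G = V_DD·R_2/(R_1+R_2) = 13×47/94 = 6.5 V.
Assume saturation: I_D = (k_n/2)(V_GS − V_t)² with V_GS = V_G − I_D·R_S = 6.5 − 4.7·I_D.
Substituting gives 22.1·I_D² − 51.8·I_D + 29.2 = 0, with roots I_D = 0.942 or 1.4 mA.
The root I_D = 1.4 mA gives V_GS = -0.0835 V ≤ V_t, so take I_D = 0.942 mA.
Then V_GS = 2.07 V and V_DS = V_DD − I_D(R_D+R_S) = 13 − 0.942×6.9 = 6.5 V.
Saturation requires V_DS ≥ V_GS − V_t = 0.971 V; 6.5 ≥ 0.971 ✓.

I_D ≈ 0.94 mA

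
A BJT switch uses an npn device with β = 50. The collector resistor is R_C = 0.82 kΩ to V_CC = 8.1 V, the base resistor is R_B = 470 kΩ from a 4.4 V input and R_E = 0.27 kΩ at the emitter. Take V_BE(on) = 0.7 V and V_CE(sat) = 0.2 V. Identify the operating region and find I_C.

active; I_C ≈ 0.38 mA

Assume active. Base-emitter loop: I_B = (V_BB − V_BE)/(R_B + (β+1)R_E) = (4.4 − 0.7)/(470 + 51×0.27) = 0.00765 mA.
I_C = β·I_B = 50×0.00765 = 0.382 mA.
V_CE = V_CC − I_C·R_C − I_E·R_E = 8.1 − 0.382×0.82 − 0.39×0.27 = 7.68 V > V_CE(sat), so the active-region assumption holds.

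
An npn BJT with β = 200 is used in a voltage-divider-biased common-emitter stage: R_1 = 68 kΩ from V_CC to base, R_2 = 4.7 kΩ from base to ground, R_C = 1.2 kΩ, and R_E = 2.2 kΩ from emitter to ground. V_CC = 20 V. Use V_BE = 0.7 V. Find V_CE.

Thevenize the base divider: V_Th = V_CC·R_2/(R_1+R_2) = 20×4.7/72.7 = 1.29 V, R_Th = R_1‖R_2 = 4.4 kΩ.
Base-emitter loop: V_Th = I_B·R_Th + V_BE + (β+1)I_B·R_E, so I_B = (1.29 − 0.7) / (4.4 + 201×2.2) = 0.00133 mA.
I_C = β·I_B = 200×0.00133 = 0.266 mA, and I_E = (β+1)I_B = 0.267 mA.
V_CE = V_CC − I_C·R_C − I_E·R_E = 20 − 0.266×1.2 − 0.267×2.2 = 19.1 V.
V_CE = 19.1 V > 0.2 V confirms active-region operation.

V_CE ≈ 19 V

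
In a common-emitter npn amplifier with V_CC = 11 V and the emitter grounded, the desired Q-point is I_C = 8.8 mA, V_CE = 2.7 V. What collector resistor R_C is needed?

R_C ≈ 0.94 kΩ

Collector loop: V_CC = I_C·R_C + V_CE.
R_C = (V_CC − V_CE)/I_C = (11 − 2.7)/8.8 = 0.943 kΩ.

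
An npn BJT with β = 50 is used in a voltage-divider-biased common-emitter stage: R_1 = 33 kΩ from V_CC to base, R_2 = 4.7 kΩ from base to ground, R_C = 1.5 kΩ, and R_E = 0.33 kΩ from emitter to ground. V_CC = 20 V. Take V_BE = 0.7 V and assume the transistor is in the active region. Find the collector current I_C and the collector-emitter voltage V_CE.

I_C ≈ 4.3 mA, V_CE ≈ 12 V

Thevenize the base divider: V_Th = V_CC·R_2/(R_1+R_2) = 20×4.7/37.7 = 2.49 V, R_Th = R_1‖R_2 = 4.11 kΩ.
Base-emitter loop: V_Th = I_B·R_Th + V_BE + (β+1)I_B·R_E, so I_B = (2.49 − 0.7) / (4.11 + 51×0.33) = 0.0856 mA.
I_C = β·I_B = 50×0.0856 = 4.28 mA, and I_E = (β+1)I_B = 4.37 mA.
V_CE = V_CC − I_C·R_C − I_E·R_E = 20 − 4.28×1.5 − 4.37×0.33 = 12.1 V.
V_CE = 12.1 V > 0.2 V confirms active-region operation.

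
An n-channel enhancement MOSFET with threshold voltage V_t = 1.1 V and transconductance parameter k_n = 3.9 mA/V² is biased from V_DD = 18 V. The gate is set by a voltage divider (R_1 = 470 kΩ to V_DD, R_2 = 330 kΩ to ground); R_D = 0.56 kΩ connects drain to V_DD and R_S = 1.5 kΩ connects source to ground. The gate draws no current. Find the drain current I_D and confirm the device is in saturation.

V_G = V_DD·R_2/(R_1+R_2) = 18×330/800 = 7.42 V.
Assume saturation: I_D = (k_n/2)(V_GS − V_t)² with V_GS = V_G − I_D·R_S = 7.42 − 1.5·I_D.
Substituting gives 4.39·I_D² − 38·I_D + 78 = 0, with roots I_D = 3.34 or 5.32 mA.
The root I_D = 5.32 mA gives V_GS = -0.551 V ≤ V_t, so take I_D = 3.34 mA.
Then V_GS = 2.41 V and V_DS = V_DD − I_D(R_D+R_S) = 18 − 3.34×2.06 = 11.1 V.
Saturation requires V_DS ≥ V_GS − V_t = 1.31 V; 11.1 ≥ 1.31 ✓.

I_D ≈ 3.3 mA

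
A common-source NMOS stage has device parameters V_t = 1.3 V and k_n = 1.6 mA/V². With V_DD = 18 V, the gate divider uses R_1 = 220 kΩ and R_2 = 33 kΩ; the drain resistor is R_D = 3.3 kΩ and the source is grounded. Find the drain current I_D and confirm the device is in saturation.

V_G = V_DD·R_2/(R_1+R_2) = 18×33/253 = 2.35 V. With the source grounded, V_GS = V_G = 2.35 V.
Assume saturation: I_D = (k_n/2)(V_GS − V_t)² = (1.6/2)×(2.35 − 1.3)² = 0.8×1.05² = 0.878 mA.
V_DS = V_DD − I_D·R_D = 18 − 0.878×3.3 = 15.1 V.
Saturation requires V_DS ≥ V_GS − V_t = 1.05 V; 15.1 ≥ 1.05 ✓.

I_D ≈ 0.88 mA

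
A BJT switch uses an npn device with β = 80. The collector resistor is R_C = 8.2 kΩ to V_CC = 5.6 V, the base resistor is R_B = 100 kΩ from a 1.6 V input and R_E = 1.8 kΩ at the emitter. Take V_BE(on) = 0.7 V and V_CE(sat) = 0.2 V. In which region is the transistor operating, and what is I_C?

Assume active. Base-emitter loop: I_B = (V_BB − V_BE)/(R_B + (β+1)R_E) = (1.6 − 0.7)/(100 + 81×1.8) = 0.00366 mA.
I_C = β·I_B = 80×0.00366 = 0.293 mA.
V_CE = V_CC − I_C·R_C − I_E·R_E = 5.6 − 0.293×8.2 − 0.297×1.8 = 2.66 V > V_CE(sat), so the active-region assumption holds.

active; I_C ≈ 0.29 mA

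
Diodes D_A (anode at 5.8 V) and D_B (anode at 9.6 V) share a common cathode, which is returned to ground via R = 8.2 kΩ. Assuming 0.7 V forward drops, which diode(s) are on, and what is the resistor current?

Only D_B conducts; I_R ≈ 1.1 mA

Assume both conduct. Then node N would need to be at both 5.8−0.7 = 5.1 V and 9.6−0.7 = 8.9 V, which is impossible.
Assume only D_B conducts: V_N = 9.6 − 0.7 = 8.9 V, so I_R = 8.9/8.2 = 1.09 mA.
Check D_A: its anode-to-cathode voltage is 5.8 − 8.9 = -3.1 V < 0.7 V, so it is off. The assumption is consistent.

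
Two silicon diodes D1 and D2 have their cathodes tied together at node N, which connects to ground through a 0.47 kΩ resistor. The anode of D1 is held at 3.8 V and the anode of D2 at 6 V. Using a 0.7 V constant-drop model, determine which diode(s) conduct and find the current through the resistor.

Only D2 conducts; I_R ≈ 11 mA

Assume both conduct. Then node N would need to be at both 3.8−0.7 = 3.1 V and 6−0.7 = 5.3 V, which is impossible.
Assume only D2 conducts: V_N = 6 − 0.7 = 5.3 V, so I_R = 5.3/0.47 = 11.3 mA.
Check D1: its anode-to-cathode voltage is 3.8 − 5.3 = -1.5 V < 0.7 V, so it is off. The assumption is consistent.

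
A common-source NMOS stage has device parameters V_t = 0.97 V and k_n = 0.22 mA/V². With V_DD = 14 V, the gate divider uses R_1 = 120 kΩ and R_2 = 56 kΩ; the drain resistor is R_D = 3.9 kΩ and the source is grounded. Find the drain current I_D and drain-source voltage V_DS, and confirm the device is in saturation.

V_G = V_DD·R_2/(R_1+R_2) = 14×56/176 = 4.45 V. With the source grounded, V_GS = V_G = 4.45 V.
Assume saturation: I_D = (k_n/2)(V_GS − V_t)² = (0.22/2)×(4.45 − 0.97)² = 0.11×3.48² = 1.34 mA.
V_DS = V_DD − I_D·R_D = 14 − 1.34×3.9 = 8.79 V.
Saturation requires V_DS ≥ V_GS − V_t = 3.48 V; 8.79 ≥ 3.48 ✓.

I_D ≈ 1.3 mA, V_DS ≈ 8.8 V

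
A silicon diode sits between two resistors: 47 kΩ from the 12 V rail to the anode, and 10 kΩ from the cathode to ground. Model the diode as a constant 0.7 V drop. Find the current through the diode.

I ≈ 0.2 mA

The two resistors are in series with the diode, so KVL gives 12 = I·47 + 0.7 + I·10.
I = (12 − 0.7) / (47 + 10) kΩ = 11.3 / 57 = 0.198 mA.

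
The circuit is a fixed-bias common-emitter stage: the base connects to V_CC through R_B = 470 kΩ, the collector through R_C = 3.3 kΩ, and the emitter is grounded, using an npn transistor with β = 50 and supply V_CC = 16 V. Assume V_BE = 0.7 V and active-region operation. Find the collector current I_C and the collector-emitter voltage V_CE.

Base loop: V_CC = I_B·R_B + V_BE, so I_B = (16 − 0.7)/470 kΩ = 0.0326 mA.
In the active region I_C = β·I_B = 50 × 0.0326 = 1.63 mA.
Collector loop: V_CE = V_CC − I_C·R_C = 16 − 1.63×3.3 = 10.6 V.
Since V_CE = 10.6 V > V_CE(sat) ≈ 0.2 V, the transistor is in the active region as assumed.

I_C ≈ 1.6 mA, V_CE ≈ 11 V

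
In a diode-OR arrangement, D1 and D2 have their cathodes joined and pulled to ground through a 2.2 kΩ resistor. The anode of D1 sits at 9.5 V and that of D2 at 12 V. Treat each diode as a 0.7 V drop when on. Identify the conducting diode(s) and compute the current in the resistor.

Only D2 conducts; I_R ≈ 5.1 mA

Assume both conduct. Then node N would need to be at both 9.5−0.7 = 8.8 V and 12−0.7 = 11.3 V, which is impossible.
Assume only D2 conducts: V_N = 12 − 0.7 = 11.3 V, so I_R = 11.3/2.2 = 5.14 mA.
Check D1: its anode-to-cathode voltage is 9.5 − 11.3 = -1.8 V < 0.7 V, so it is off. The assumption is consistent.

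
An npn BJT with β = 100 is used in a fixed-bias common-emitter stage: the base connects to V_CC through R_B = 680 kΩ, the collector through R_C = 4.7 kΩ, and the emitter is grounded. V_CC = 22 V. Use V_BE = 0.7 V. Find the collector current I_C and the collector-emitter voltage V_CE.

I_C ≈ 3.1 mA, V_CE ≈ 7.3 V

Base loop: V_CC = I_B·R_B + V_BE, so I_B = (22 − 0.7)/680 kΩ = 0.0313 mA.
In the active region I_C = β·I_B = 100 × 0.0313 = 3.13 mA.
Collector loop: V_CE = V_CC − I_C·R_C = 22 − 3.13×4.7 = 7.28 V.
Since V_CE = 7.28 V > V_CE(sat) ≈ 0.2 V, the transistor is in the active region as assumed.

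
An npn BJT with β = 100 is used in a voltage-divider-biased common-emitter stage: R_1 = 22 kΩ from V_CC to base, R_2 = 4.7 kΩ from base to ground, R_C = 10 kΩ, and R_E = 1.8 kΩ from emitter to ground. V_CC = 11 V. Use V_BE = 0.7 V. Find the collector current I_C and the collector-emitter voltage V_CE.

Thevenize the base divider: V_Th = V_CC·R_2/(R_1+R_2) = 11×4.7/26.7 = 1.94 V, R_Th = R_1‖R_2 = 3.87 kΩ.
Base-emitter loop: V_Th = I_B·R_Th + V_BE + (β+1)I_B·R_E, so I_B = (1.94 − 0.7) / (3.87 + 101×1.8) = 0.00666 mA.
I_C = β·I_B = 100×0.00666 = 0.666 mA, and I_E = (β+1)I_B = 0.673 mA.
V_CE = V_CC − I_C·R_C − I_E·R_E = 11 − 0.666×10 − 0.673×1.8 = 3.13 V.
V_CE = 3.13 V > 0.2 V confirms active-region operation.

I_C ≈ 0.67 mA, V_CE ≈ 3.1 V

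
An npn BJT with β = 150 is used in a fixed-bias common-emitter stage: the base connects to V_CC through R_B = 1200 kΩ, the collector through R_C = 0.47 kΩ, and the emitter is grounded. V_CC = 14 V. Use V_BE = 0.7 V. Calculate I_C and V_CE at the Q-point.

I_C ≈ 1.7 mA, V_CE ≈ 13 V

Base loop: V_CC = I_B·R_B + V_BE, so I_B = (14 − 0.7)/1200 kΩ = 0.0111 mA.
In the active region I_C = β·I_B = 150 × 0.0111 = 1.66 mA.
Collector loop: V_CE = V_CC − I_C·R_C = 14 − 1.66×0.47 = 13.2 V.
Since V_CE = 13.2 V > V_CE(sat) ≈ 0.2 V, the transistor is in the active region as assumed.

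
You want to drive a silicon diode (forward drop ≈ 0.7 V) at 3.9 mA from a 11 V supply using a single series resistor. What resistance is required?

The resistor drops V_S − V_D = 11 − 0.7 = 10.3 V at 3.9 mA.
R = 10.3 V / 3.9 mA = 2.64 kΩ.

R ≈ 2.6 kΩ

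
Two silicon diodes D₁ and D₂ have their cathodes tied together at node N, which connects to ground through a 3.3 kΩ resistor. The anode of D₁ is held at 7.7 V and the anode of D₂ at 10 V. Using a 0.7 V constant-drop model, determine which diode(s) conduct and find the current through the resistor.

Only D₂ conducts; I_R ≈ 2.8 mA

Assume both conduct. Then node N would need to be at both 7.7−0.7 = 7 V and 10−0.7 = 9.3 V, which is impossible.
Assume only D₂ conducts: V_N = 10 − 0.7 = 9.3 V, so I_R = 9.3/3.3 = 2.82 mA.
Check D₁: its anode-to-cathode voltage is 7.7 − 9.3 = -1.6 V < 0.7 V, so it is off. The assumption is consistent.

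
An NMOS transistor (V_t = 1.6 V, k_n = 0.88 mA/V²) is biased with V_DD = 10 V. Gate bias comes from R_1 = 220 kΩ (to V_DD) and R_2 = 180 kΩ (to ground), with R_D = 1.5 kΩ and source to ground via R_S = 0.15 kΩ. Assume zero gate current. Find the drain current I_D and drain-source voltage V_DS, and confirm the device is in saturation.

V_G = V_DD·R_2/(R_1+R_2) = 10×180/400 = 4.5 V.
Assume saturation: I_D = (k_n/2)(V_GS − V_t)² with V_GS = V_G − I_D·R_S = 4.5 − 0.15·I_D.
Substituting gives 0.0099·I_D² − 1.38·I_D + 3.7 = 0, with roots I_D = 2.73 or 137 mA.
The root I_D = 137 mA gives V_GS = -16 V ≤ V_t, so take I_D = 2.73 mA.
Then V_GS = 4.09 V and V_DS = V_DD − I_D(R_D+R_S) = 10 − 2.73×1.65 = 5.5 V.
Saturation requires V_DS ≥ V_GS − V_t = 2.49 V; 5.5 ≥ 2.49 ✓.

I_D ≈ 2.7 mA, V_DS ≈ 5.5 V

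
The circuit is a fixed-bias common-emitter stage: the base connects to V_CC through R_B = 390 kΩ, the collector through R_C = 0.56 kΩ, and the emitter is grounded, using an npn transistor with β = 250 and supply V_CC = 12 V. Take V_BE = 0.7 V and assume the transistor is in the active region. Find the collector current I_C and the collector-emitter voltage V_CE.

Base loop: V_CC = I_B·R_B + V_BE, so I_B = (12 − 0.7)/390 kΩ = 0.029 mA.
In the active region I_C = β·I_B = 250 × 0.029 = 7.24 mA.
Collector loop: V_CE = V_CC − I_C·R_C = 12 − 7.24×0.56 = 7.94 V.
Since V_CE = 7.94 V > V_CE(sat) ≈ 0.2 V, the transistor is in the active region as assumed.

I_C ≈ 7.2 mA, V_CE ≈ 7.9 V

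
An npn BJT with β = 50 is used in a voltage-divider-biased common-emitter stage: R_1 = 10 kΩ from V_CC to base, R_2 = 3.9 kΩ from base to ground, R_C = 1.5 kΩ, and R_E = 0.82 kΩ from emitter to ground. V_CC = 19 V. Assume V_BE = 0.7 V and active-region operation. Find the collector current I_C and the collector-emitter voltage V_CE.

Thevenize the base divider: V_Th = V_CC·R_2/(R_1+R_2) = 19×3.9/13.9 = 5.33 V, R_Th = R_1‖R_2 = 2.81 kΩ.
Base-emitter loop: V_Th = I_B·R_Th + V_BE + (β+1)I_B·R_E, so I_B = (5.33 − 0.7) / (2.81 + 51×0.82) = 0.104 mA.
I_C = β·I_B = 50×0.104 = 5.19 mA, and I_E = (β+1)I_B = 5.29 mA.
V_CE = V_CC − I_C·R_C − I_E·R_E = 19 − 5.19×1.5 − 5.29×0.82 = 6.88 V.
V_CE = 6.88 V > 0.2 V confirms active-region operation.

I_C ≈ 5.2 mA, V_CE ≈ 6.9 V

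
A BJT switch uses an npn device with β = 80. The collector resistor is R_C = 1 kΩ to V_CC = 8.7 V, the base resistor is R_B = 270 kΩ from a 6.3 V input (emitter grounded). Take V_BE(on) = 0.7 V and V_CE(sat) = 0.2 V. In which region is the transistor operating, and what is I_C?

Assume active. Base-emitter loop: I_B = (V_BB − V_BE)/R_B = (6.3 − 0.7)/270 = 0.0207 mA.
I_C = β·I_B = 80×0.0207 = 1.66 mA.
V_CE = V_CC − I_C·R_C = 8.7 − 1.66×1 = 7.04 V > V_CE(sat), so the active-region assumption holds.

active; I_C ≈ 1.7 mA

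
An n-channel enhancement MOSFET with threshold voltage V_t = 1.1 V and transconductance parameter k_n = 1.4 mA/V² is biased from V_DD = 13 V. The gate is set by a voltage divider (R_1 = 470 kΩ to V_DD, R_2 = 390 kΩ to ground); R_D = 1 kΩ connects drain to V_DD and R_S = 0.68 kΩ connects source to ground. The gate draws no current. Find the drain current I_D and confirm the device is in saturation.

I_D ≈ 3.7 mA

V_G = V_DD·R_2/(R_1+R_2) = 13×390/860 = 5.9 V.
Assume saturation: I_D = (k_n/2)(V_GS − V_t)² with V_GS = V_G − I_D·R_S = 5.9 − 0.68·I_D.
Substituting gives 0.324·I_D² − 5.57·I_D + 16.1 = 0, with roots I_D = 3.68 or 13.5 mA.
The root I_D = 13.5 mA gives V_GS = -3.29 V ≤ V_t, so take I_D = 3.68 mA.
Then V_GS = 3.39 V and V_DS = V_DD − I_D(R_D+R_S) = 13 − 3.68×1.68 = 6.82 V.
Saturation requires V_DS ≥ V_GS − V_t = 2.29 V; 6.82 ≥ 2.29 ✓.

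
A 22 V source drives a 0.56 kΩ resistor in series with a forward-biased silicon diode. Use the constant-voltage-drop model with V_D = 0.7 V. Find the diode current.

I ≈ 38 mA

KVL around the loop: 22 = V_D + I·R = 0.7 + I × 0.56 kΩ.
So I = (22 − 0.7) / 0.56 kΩ = 21.3 / 0.56 = 38 mA.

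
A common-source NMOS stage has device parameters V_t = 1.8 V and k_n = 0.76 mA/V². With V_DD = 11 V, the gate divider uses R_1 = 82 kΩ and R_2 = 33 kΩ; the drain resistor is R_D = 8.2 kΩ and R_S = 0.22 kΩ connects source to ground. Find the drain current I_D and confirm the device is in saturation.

V_G = V_DD·R_2/(R_1+R_2) = 11×33/115 = 3.16 V.
Assume saturation: I_D = (k_n/2)(V_GS − V_t)² with V_GS = V_G − I_D·R_S = 3.16 − 0.22·I_D.
Substituting gives 0.0184·I_D² − 1.23·I_D + 0.699 = 0, with roots I_D = 0.575 or 66.1 mA.
The root I_D = 66.1 mA gives V_GS = -11.4 V ≤ V_t, so take I_D = 0.575 mA.
Then V_GS = 3.03 V and V_DS = V_DD − I_D(R_D+R_S) = 11 − 0.575×8.42 = 6.16 V.
Saturation requires V_DS ≥ V_GS − V_t = 1.23 V; 6.16 ≥ 1.23 ✓.

I_D ≈ 0.57 mA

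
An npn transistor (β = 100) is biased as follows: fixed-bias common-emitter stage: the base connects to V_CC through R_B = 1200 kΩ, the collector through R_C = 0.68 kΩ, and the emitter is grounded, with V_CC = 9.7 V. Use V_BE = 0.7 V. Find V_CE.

Base loop: V_CC = I_B·R_B + V_BE, so I_B = (9.7 − 0.7)/1200 kΩ = 0.0075 mA.
In the active region I_C = β·I_B = 100 × 0.0075 = 0.75 mA.
Collector loop: V_CE = V_CC − I_C·R_C = 9.7 − 0.75×0.68 = 9.19 V.
Since V_CE = 9.19 V > V_CE(sat) ≈ 0.2 V, the transistor is in the active region as assumed.

V_CE ≈ 9.2 V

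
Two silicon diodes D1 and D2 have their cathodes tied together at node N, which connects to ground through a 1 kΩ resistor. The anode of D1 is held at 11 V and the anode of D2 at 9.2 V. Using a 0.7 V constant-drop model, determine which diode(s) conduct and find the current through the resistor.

Assume both conduct. Then node N would need to be at both 11−0.7 = 10.3 V and 9.2−0.7 = 8.5 V, which is impossible.
Assume only D1 conducts: V_N = 11 − 0.7 = 10.3 V, so I_R = 10.3/1 = 10.3 mA.
Check D2: its anode-to-cathode voltage is 9.2 − 10.3 = -1.1 V < 0.7 V, so it is off. The assumption is consistent.

Only D1 conducts; I_R ≈ 10 mA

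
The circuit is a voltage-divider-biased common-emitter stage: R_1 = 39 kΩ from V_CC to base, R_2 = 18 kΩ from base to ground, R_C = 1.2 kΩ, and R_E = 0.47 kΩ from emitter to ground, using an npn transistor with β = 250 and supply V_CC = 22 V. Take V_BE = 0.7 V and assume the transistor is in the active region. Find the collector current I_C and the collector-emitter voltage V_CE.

Thevenize the base divider: V_Th = V_CC·R_2/(R_1+R_2) = 22×18/57 = 6.95 V, R_Th = R_1‖R_2 = 12.3 kΩ.
Base-emitter loop: V_Th = I_B·R_Th + V_BE + (β+1)I_B·R_E, so I_B = (6.95 − 0.7) / (12.3 + 251×0.47) = 0.048 mA.
I_C = β·I_B = 250×0.048 = 12 mA, and I_E = (β+1)I_B = 12 mA.
V_CE = V_CC − I_C·R_C − I_E·R_E = 22 − 12×1.2 − 12×0.47 = 1.96 V.
V_CE = 1.96 V > 0.2 V confirms active-region operation.

I_C ≈ 12 mA, V_CE ≈ 2 V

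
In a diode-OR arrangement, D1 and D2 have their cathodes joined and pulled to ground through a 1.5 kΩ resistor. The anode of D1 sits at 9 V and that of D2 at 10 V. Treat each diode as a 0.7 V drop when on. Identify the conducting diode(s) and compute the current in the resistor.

Only D2 conducts; I_R ≈ 6.2 mA

Assume both conduct. Then node N would need to be at both 9−0.7 = 8.3 V and 10−0.7 = 9.3 V, which is impossible.
Assume only D2 conducts: V_N = 10 − 0.7 = 9.3 V, so I_R = 9.3/1.5 = 6.2 mA.
Check D1: its anode-to-cathode voltage is 9 − 9.3 = -0.3 V < 0.7 V, so it is off. The assumption is consistent.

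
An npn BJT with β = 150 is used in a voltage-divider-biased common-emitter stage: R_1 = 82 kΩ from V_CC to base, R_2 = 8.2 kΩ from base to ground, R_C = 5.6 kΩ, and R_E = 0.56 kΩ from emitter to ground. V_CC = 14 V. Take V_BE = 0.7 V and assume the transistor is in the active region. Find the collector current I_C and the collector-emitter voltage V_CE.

Thevenize the base divider: V_Th = V_CC·R_2/(R_1+R_2) = 14×8.2/90.2 = 1.27 V, R_Th = R_1‖R_2 = 7.45 kΩ.
Base-emitter loop: V_Th = I_B·R_Th + V_BE + (β+1)I_B·R_E, so I_B = (1.27 − 0.7) / (7.45 + 151×0.56) = 0.00622 mA.
I_C = β·I_B = 150×0.00622 = 0.934 mA, and I_E = (β+1)I_B = 0.94 mA.
V_CE = V_CC − I_C·R_C − I_E·R_E = 14 − 0.934×5.6 − 0.94×0.56 = 8.25 V.
V_CE = 8.25 V > 0.2 V confirms active-region operation.

I_C ≈ 0.93 mA, V_CE ≈ 8.2 V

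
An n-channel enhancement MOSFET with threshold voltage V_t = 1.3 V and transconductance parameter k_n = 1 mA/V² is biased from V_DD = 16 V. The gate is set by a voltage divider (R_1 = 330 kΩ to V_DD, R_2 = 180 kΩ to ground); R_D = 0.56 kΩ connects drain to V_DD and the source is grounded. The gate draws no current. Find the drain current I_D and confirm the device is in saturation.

I_D ≈ 9.4 mA

V_G = V_DD·R_2/(R_1+R_2) = 16×180/510 = 5.65 V. With the source grounded, V_GS = V_G = 5.65 V.
Assume saturation: I_D = (k_n/2)(V_GS − V_t)² = (1/2)×(5.65 − 1.3)² = 0.5×4.35² = 9.45 mA.
V_DS = V_DD − I_D·R_D = 16 − 9.45×0.56 = 10.7 V.
Saturation requires V_DS ≥ V_GS − V_t = 4.35 V; 10.7 ≥ 4.35 ✓.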